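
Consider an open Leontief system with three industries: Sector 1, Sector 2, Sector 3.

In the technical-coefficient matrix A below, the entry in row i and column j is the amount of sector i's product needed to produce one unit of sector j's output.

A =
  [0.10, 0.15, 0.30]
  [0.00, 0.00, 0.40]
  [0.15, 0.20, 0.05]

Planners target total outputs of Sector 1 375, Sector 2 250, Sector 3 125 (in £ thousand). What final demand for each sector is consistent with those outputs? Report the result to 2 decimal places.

I − A =
  [   0.90    -0.15    -0.30]
  [   0.00     1.00    -0.40]
  [  -0.15    -0.20     0.95]
d = (I − A) x:
  d_1 = (+0.90)·375 + (-0.15)·250 + (-0.30)·125 = 262.50
  d_2 = (+0.00)·375 + (+1.00)·250 + (-0.40)·125 = 200.00
  d_3 = (-0.15)·375 + (-0.20)·250 + (+0.95)·125 = 12.50

d_1 = 262.50, d_2 = 200.00, d_3 = 12.50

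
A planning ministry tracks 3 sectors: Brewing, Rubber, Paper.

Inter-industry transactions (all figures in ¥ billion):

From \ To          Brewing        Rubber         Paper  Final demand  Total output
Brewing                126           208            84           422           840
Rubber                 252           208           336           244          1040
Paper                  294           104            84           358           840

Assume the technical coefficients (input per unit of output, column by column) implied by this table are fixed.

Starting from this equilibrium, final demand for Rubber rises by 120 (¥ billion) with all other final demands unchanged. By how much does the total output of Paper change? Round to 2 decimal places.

Technical coefficients a_ij = z_ij / X_j:
  a_BB = 126/840 = 0.15, a_RB = 252/840 = 0.30, a_PB = 294/840 = 0.35
  a_BR = 208/1040 = 0.20, a_RR = 208/1040 = 0.20, a_PR = 104/1040 = 0.10
  a_BP = 84/840 = 0.10, a_RP = 336/840 = 0.40, a_PP = 84/840 = 0.10
I − A =
  [   0.85    -0.20    -0.10]
  [  -0.30     0.80    -0.40]
  [  -0.35    -0.10     0.90]
Cofactors of I−A, C_ij = (−1)^(i+j)·(minor ij) (rows/columns in the sector order above):
  C_11 = (0.80)(0.90) − (-0.40)(-0.10) = 0.6800
  C_12 = −[(-0.30)(0.90) − (-0.40)(-0.35)] = 0.4100
  C_13 = (-0.30)(-0.10) − (0.80)(-0.35) = 0.3100
  C_21 = −[(-0.20)(0.90) − (-0.10)(-0.10)] = 0.1900
  C_22 = (0.85)(0.90) − (-0.10)(-0.35) = 0.7300
  C_23 = −[(0.85)(-0.10) − (-0.20)(-0.35)] = 0.1550
  C_31 = (-0.20)(-0.40) − (-0.10)(0.80) = 0.1600
  C_32 = −[(0.85)(-0.40) − (-0.10)(-0.30)] = 0.3700
  C_33 = (0.85)(0.80) − (-0.20)(-0.30) = 0.6200
det(I−A) = Σ_j (I−A)_1j·C_1j = (0.85)(0.6800) + (-0.20)(0.4100) + (-0.10)(0.3100) = 0.4650
adj(I−A) = Cᵀ =
  [ 0.6800   0.1900   0.1600]
  [ 0.4100   0.7300   0.3700]
  [ 0.3100   0.1550   0.6200]
(I − A)⁻¹ = adj(I−A) / det(I−A) ≈
  [   1.4624     0.4086     0.3441]
  [   0.8817     1.5699     0.7957]
  [   0.6667     0.3333     1.3333]
Δx = (I − A)⁻¹ Δd with Δd having +120 in the Rubber component and 0 elsewhere.
So Δx_P = L_PR · (+120), where L_PR = adj(I−A)_PR / det(I−A) = 0.1550 / 0.4650.
Δx_P = 0.1550 × (+120) / 0.4650 = 18.60 / 0.4650 = 40.00.

Δx_P = 40.00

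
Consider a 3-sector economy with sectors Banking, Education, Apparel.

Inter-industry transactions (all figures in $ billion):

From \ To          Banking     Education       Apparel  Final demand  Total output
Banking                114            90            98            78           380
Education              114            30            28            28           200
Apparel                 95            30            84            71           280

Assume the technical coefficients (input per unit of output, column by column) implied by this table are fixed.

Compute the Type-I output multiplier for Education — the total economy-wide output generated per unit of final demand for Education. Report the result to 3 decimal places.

m_E = 4.700

Technical coefficients a_ij = z_ij / X_j:
  a_BB = 114/380 = 0.30, a_EB = 114/380 = 0.30, a_AB = 95/380 = 0.25
  a_BE = 90/200 = 0.45, a_EE = 30/200 = 0.15, a_AE = 30/200 = 0.15
  a_BA = 98/280 = 0.35, a_EA = 28/280 = 0.10, a_AA = 84/280 = 0.30
I − A =
  [   0.70    -0.45    -0.35]
  [  -0.30     0.85    -0.10]
  [  -0.25    -0.15     0.70]
Cofactors of I−A, C_ij = (−1)^(i+j)·(minor ij) (rows/columns in the sector order above):
  C_11 = (0.85)(0.70) − (-0.10)(-0.15) = 0.5800
  C_12 = −[(-0.30)(0.70) − (-0.10)(-0.25)] = 0.2350
  C_13 = (-0.30)(-0.15) − (0.85)(-0.25) = 0.2575
  C_21 = −[(-0.45)(0.70) − (-0.35)(-0.15)] = 0.3675
  C_22 = (0.70)(0.70) − (-0.35)(-0.25) = 0.4025
  C_23 = −[(0.70)(-0.15) − (-0.45)(-0.25)] = 0.2175
  C_31 = (-0.45)(-0.10) − (-0.35)(0.85) = 0.3425
  C_32 = −[(0.70)(-0.10) − (-0.35)(-0.30)] = 0.1750
  C_33 = (0.70)(0.85) − (-0.45)(-0.30) = 0.4600
det(I−A) = Σ_j (I−A)_1j·C_1j = (0.70)(0.5800) + (-0.45)(0.2350) + (-0.35)(0.2575) = 0.210125
adj(I−A) = Cᵀ =
  [ 0.5800   0.3675   0.3425]
  [ 0.2350   0.4025   0.1750]
  [ 0.2575   0.2175   0.4600]
(I − A)⁻¹ = adj(I−A) / det(I−A) ≈
  [   2.7603     1.7490     1.6300]
  [   1.1184     1.9155     0.8328]
  [   1.2255     1.0351     2.1892]
The output multiplier for sector j is the column-j sum of the Leontief inverse (I − A)⁻¹ = adj(I−A) / det(I−A).
Column E of adj(I−A): (0.3675, 0.4025, 0.2175); det(I−A) = 0.210125.
m_E = (0.3675 + 0.4025 + 0.2175) / 0.210125 = 0.9875 / 0.210125 ≈ 4.700.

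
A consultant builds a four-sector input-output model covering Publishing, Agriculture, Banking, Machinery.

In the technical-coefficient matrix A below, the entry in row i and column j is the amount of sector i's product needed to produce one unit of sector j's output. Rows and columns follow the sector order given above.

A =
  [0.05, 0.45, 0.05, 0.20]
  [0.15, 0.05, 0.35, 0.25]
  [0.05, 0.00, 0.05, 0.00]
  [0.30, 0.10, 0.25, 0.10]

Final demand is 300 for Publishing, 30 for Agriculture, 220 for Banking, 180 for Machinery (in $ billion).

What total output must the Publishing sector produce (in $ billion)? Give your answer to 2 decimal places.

x_P = 609.30

I − A =
  [   0.95    -0.45    -0.05    -0.20]
  [  -0.15     0.95    -0.35    -0.25]
  [  -0.05     0.00     0.95     0.00]
  [  -0.30    -0.10    -0.25     0.90]
Compute the cofactors C_ij = (−1)^(i+j)·(3×3 minor ij) of I−A; the adjugate is their transpose:
adj(I−A) = Cᵀ =
  [ 0.788500   0.403750   0.265875   0.287375]
  [ 0.218375   0.750500   0.355625   0.257000]
  [ 0.041500   0.021250   0.634000   0.015125]
  [ 0.298625   0.223875   0.304250   0.783000]
det(I−A) = Σ_j (I−A)_1j·C_1j = (0.95)(0.788500) + (-0.45)(0.218375) + (-0.05)(0.041500) + (-0.20)(0.298625) = 0.58900625
(I − A)⁻¹ = adj(I−A) / det(I−A) ≈
  [   1.3387     0.6855     0.4514     0.4879]
  [   0.3708     1.2742     0.6038     0.4363]
  [   0.0705     0.0361     1.0764     0.0257]
  [   0.5070     0.3801     0.5165     1.3294]
x = (I − A)⁻¹ d = adj(I−A)·d / det(I−A), with det(I−A) = 0.58900625:
  x_P = (0.788500·300 + 0.403750·30 + 0.265875·220 + 0.287375·180) / 0.58900625 = 358.8825 / 0.58900625 ≈ 609.30
  x_A = (0.218375·300 + 0.750500·30 + 0.355625·220 + 0.257000·180) / 0.58900625 = 212.525 / 0.58900625 ≈ 360.82
  x_B = (0.041500·300 + 0.021250·30 + 0.634000·220 + 0.015125·180) / 0.58900625 = 155.29 / 0.58900625 ≈ 263.65
  x_M = (0.298625·300 + 0.223875·30 + 0.304250·220 + 0.783000·180) / 0.58900625 = 304.17875 / 0.58900625 ≈ 516.43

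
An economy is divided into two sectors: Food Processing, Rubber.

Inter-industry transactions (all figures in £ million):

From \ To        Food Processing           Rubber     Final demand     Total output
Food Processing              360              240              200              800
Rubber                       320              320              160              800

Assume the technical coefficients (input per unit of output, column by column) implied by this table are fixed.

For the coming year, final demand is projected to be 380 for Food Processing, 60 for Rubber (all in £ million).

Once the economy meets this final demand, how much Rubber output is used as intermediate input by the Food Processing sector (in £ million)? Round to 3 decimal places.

Technical coefficients a_ij = z_ij / X_j:
  a_FF = 360/800 = 0.45, a_RF = 320/800 = 0.40
  a_FR = 240/800 = 0.30, a_RR = 320/800 = 0.40
I − A =
  [   0.55    -0.30]
  [  -0.40     0.60]
det(I−A) = (0.55)(0.60) − (-0.30)(-0.40) = 0.2100
adj(I−A) = [[0.60, 0.30], [0.40, 0.55]]
(I − A)⁻¹ = adj(I−A) / det(I−A) ≈
  [   2.8571     1.4286]
  [   1.9048     2.6190]
First solve x = (I − A)⁻¹ d = adj(I−A)·d / det(I−A); in particular x_F = (0.60·380 + 0.30·60) / 0.2100 = 246.00 / 0.2100 ≈ 1171.42857.
Intermediate flow from R to F: z_RF = a_RF · x_F = 0.40 × 246.00 / 0.2100 = 98.40 / 0.2100 ≈ 468.571.

z_RF = 468.571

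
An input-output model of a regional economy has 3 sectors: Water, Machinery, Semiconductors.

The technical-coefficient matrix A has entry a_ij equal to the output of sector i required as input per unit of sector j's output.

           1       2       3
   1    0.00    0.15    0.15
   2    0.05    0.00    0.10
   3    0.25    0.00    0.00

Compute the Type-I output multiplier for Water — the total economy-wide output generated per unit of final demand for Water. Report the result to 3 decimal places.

m_1 = 1.393

I − A =
  [   1.00    -0.15    -0.15]
  [  -0.05     1.00    -0.10]
  [  -0.25     0.00     1.00]
Cofactors of I−A, C_ij = (−1)^(i+j)·(minor ij) (rows/columns in the sector order above):
  C_11 = (1.00)(1.00) − (-0.10)(0.00) = 1.0000
  C_12 = −[(-0.05)(1.00) − (-0.10)(-0.25)] = 0.0750
  C_13 = (-0.05)(0.00) − (1.00)(-0.25) = 0.2500
  C_21 = −[(-0.15)(1.00) − (-0.15)(0.00)] = 0.1500
  C_22 = (1.00)(1.00) − (-0.15)(-0.25) = 0.9625
  C_23 = −[(1.00)(0.00) − (-0.15)(-0.25)] = 0.0375
  C_31 = (-0.15)(-0.10) − (-0.15)(1.00) = 0.1650
  C_32 = −[(1.00)(-0.10) − (-0.15)(-0.05)] = 0.1075
  C_33 = (1.00)(1.00) − (-0.15)(-0.05) = 0.9925
det(I−A) = Σ_j (I−A)_1j·C_1j = (1.00)(1.0000) + (-0.15)(0.0750) + (-0.15)(0.2500) = 0.95125
adj(I−A) = Cᵀ =
  [ 1.0000   0.1500   0.1650]
  [ 0.0750   0.9625   0.1075]
  [ 0.2500   0.0375   0.9925]
(I − A)⁻¹ = adj(I−A) / det(I−A) ≈
  [   1.0512     0.1577     0.1735]
  [   0.0788     1.0118     0.1130]
  [   0.2628     0.0394     1.0434]
The output multiplier for sector j is the column-j sum of the Leontief inverse (I − A)⁻¹ = adj(I−A) / det(I−A).
Column 1 of adj(I−A): (1.0000, 0.0750, 0.2500); det(I−A) = 0.95125.
m_1 = (1.0000 + 0.0750 + 0.2500) / 0.95125 = 1.325 / 0.95125 ≈ 1.393.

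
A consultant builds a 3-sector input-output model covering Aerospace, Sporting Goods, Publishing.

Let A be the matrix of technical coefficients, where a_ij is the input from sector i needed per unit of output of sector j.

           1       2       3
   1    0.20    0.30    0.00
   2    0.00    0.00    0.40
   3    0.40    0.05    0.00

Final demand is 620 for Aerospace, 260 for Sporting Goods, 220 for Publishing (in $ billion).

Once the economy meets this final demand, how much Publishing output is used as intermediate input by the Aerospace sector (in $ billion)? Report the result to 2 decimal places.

I − A =
  [   0.80    -0.30     0.00]
  [   0.00     1.00    -0.40]
  [  -0.40    -0.05     1.00]
Cofactors of I−A, C_ij = (−1)^(i+j)·(minor ij) (rows/columns in the sector order above):
  C_11 = (1.00)(1.00) − (-0.40)(-0.05) = 0.9800
  C_12 = −[(0.00)(1.00) − (-0.40)(-0.40)] = 0.1600
  C_13 = (0.00)(-0.05) − (1.00)(-0.40) = 0.4000
  C_21 = −[(-0.30)(1.00) − (0.00)(-0.05)] = 0.3000
  C_22 = (0.80)(1.00) − (0.00)(-0.40) = 0.8000
  C_23 = −[(0.80)(-0.05) − (-0.30)(-0.40)] = 0.1600
  C_31 = (-0.30)(-0.40) − (0.00)(1.00) = 0.1200
  C_32 = −[(0.80)(-0.40) − (0.00)(0.00)] = 0.3200
  C_33 = (0.80)(1.00) − (-0.30)(0.00) = 0.8000
det(I−A) = Σ_j (I−A)_1j·C_1j = (0.80)(0.9800) + (-0.30)(0.1600) + (0.00)(0.4000) = 0.7360
adj(I−A) = Cᵀ =
  [ 0.9800   0.3000   0.1200]
  [ 0.1600   0.8000   0.3200]
  [ 0.4000   0.1600   0.8000]
(I − A)⁻¹ = adj(I−A) / det(I−A) ≈
  [   1.3315     0.4076     0.1630]
  [   0.2174     1.0870     0.4348]
  [   0.5435     0.2174     1.0870]
First solve x = (I − A)⁻¹ d = adj(I−A)·d / det(I−A); in particular x_1 = (0.9800·620 + 0.3000·260 + 0.1200·220) / 0.7360 = 712.00 / 0.7360 ≈ 967.3913.
Intermediate flow from 3 to 1: z_31 = a_31 · x_1 = 0.40 × 712.00 / 0.7360 = 284.80 / 0.7360 ≈ 386.96.

z_31 = 386.96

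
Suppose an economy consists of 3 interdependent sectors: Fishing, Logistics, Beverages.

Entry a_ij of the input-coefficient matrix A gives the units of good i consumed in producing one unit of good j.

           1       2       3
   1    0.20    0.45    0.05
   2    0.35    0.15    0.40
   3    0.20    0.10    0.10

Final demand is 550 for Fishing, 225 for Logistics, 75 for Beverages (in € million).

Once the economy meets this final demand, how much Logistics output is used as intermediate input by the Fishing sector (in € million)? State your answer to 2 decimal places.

z_21 = 453.29

I − A =
  [   0.80    -0.45    -0.05]
  [  -0.35     0.85    -0.40]
  [  -0.20    -0.10     0.90]
Cofactors of I−A, C_ij = (−1)^(i+j)·(minor ij) (rows/columns in the sector order above):
  C_11 = (0.85)(0.90) − (-0.40)(-0.10) = 0.7250
  C_12 = −[(-0.35)(0.90) − (-0.40)(-0.20)] = 0.3950
  C_13 = (-0.35)(-0.10) − (0.85)(-0.20) = 0.2050
  C_21 = −[(-0.45)(0.90) − (-0.05)(-0.10)] = 0.4100
  C_22 = (0.80)(0.90) − (-0.05)(-0.20) = 0.7100
  C_23 = −[(0.80)(-0.10) − (-0.45)(-0.20)] = 0.1700
  C_31 = (-0.45)(-0.40) − (-0.05)(0.85) = 0.2225
  C_32 = −[(0.80)(-0.40) − (-0.05)(-0.35)] = 0.3375
  C_33 = (0.80)(0.85) − (-0.45)(-0.35) = 0.5225
det(I−A) = Σ_j (I−A)_1j·C_1j = (0.80)(0.7250) + (-0.45)(0.3950) + (-0.05)(0.2050) = 0.3920
adj(I−A) = Cᵀ =
  [ 0.7250   0.4100   0.2225]
  [ 0.3950   0.7100   0.3375]
  [ 0.2050   0.1700   0.5225]
(I − A)⁻¹ = adj(I−A) / det(I−A) ≈
  [   1.8495     1.0459     0.5676]
  [   1.0077     1.8112     0.8610]
  [   0.5230     0.4337     1.3329]
First solve x = (I − A)⁻¹ d = adj(I−A)·d / det(I−A); in particular x_1 = (0.7250·550 + 0.4100·225 + 0.2225·75) / 0.3920 = 507.6875 / 0.3920 ≈ 1295.1212.
Intermediate flow from 2 to 1: z_21 = a_21 · x_1 = 0.35 × 507.6875 / 0.3920 = 177.690625 / 0.3920 ≈ 453.29.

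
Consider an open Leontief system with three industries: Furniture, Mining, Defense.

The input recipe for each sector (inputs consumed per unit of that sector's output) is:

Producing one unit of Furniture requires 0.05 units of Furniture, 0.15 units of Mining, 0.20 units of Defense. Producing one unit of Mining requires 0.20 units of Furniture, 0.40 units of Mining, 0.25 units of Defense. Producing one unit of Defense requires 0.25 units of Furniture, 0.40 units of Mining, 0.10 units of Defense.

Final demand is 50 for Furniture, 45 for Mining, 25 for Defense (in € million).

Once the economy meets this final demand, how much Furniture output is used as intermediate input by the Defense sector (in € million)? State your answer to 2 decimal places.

I − A =
  [   0.95    -0.20    -0.25]
  [  -0.15     0.60    -0.40]
  [  -0.20    -0.25     0.90]
Cofactors of I−A, C_ij = (−1)^(i+j)·(minor ij) (rows/columns in the sector order above):
  C_11 = (0.60)(0.90) − (-0.40)(-0.25) = 0.4400
  C_12 = −[(-0.15)(0.90) − (-0.40)(-0.20)] = 0.2150
  C_13 = (-0.15)(-0.25) − (0.60)(-0.20) = 0.1575
  C_21 = −[(-0.20)(0.90) − (-0.25)(-0.25)] = 0.2425
  C_22 = (0.95)(0.90) − (-0.25)(-0.20) = 0.8050
  C_23 = −[(0.95)(-0.25) − (-0.20)(-0.20)] = 0.2775
  C_31 = (-0.20)(-0.40) − (-0.25)(0.60) = 0.2300
  C_32 = −[(0.95)(-0.40) − (-0.25)(-0.15)] = 0.4175
  C_33 = (0.95)(0.60) − (-0.20)(-0.15) = 0.5400
det(I−A) = Σ_j (I−A)_1j·C_1j = (0.95)(0.4400) + (-0.20)(0.2150) + (-0.25)(0.1575) = 0.335625
adj(I−A) = Cᵀ =
  [ 0.4400   0.2425   0.2300]
  [ 0.2150   0.8050   0.4175]
  [ 0.1575   0.2775   0.5400]
(I − A)⁻¹ = adj(I−A) / det(I−A) ≈
  [   1.3110     0.7225     0.6853]
  [   0.6406     2.3985     1.2439]
  [   0.4693     0.8268     1.6089]
First solve x = (I − A)⁻¹ d = adj(I−A)·d / det(I−A); in particular x_D = (0.1575·50 + 0.2775·45 + 0.5400·25) / 0.335625 = 33.8625 / 0.335625 ≈ 100.8939.
Intermediate flow from F to D: z_FD = a_FD · x_D = 0.25 × 33.8625 / 0.335625 = 8.465625 / 0.335625 ≈ 25.22.

z_FD = 25.22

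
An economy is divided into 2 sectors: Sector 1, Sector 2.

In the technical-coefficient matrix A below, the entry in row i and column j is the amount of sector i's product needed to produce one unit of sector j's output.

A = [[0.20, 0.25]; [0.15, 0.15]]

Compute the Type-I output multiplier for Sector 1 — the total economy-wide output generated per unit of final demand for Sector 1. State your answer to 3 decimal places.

m_1 = 1.556

I − A =
  [   0.80    -0.25]
  [  -0.15     0.85]
det(I−A) = (0.80)(0.85) − (-0.25)(-0.15) = 0.6425
adj(I−A) = [[0.85, 0.25], [0.15, 0.80]]
(I − A)⁻¹ = adj(I−A) / det(I−A) ≈
  [   1.3230     0.3891]
  [   0.2335     1.2451]
The output multiplier for sector j is the column-j sum of the Leontief inverse (I − A)⁻¹ = adj(I−A) / det(I−A).
Column 1 of adj(I−A): (0.85, 0.15); det(I−A) = 0.6425.
m_1 = (0.85 + 0.15) / 0.6425 = 1.00 / 0.6425 ≈ 1.556.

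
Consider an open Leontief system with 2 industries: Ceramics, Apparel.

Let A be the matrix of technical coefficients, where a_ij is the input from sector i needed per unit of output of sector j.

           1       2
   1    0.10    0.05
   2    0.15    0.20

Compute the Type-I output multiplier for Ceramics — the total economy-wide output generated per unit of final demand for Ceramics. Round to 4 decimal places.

I − A =
  [   0.90    -0.05]
  [  -0.15     0.80]
det(I−A) = (0.90)(0.80) − (-0.05)(-0.15) = 0.7125
adj(I−A) = [[0.80, 0.05], [0.15, 0.90]]
(I − A)⁻¹ = adj(I−A) / det(I−A) ≈
  [   1.12281     0.07018]
  [   0.21053     1.26316]
The output multiplier for sector j is the column-j sum of the Leontief inverse (I − A)⁻¹ = adj(I−A) / det(I−A).
Column 1 of adj(I−A): (0.80, 0.15); det(I−A) = 0.7125.
m_1 = (0.80 + 0.15) / 0.7125 = 0.95 / 0.7125 ≈ 1.3333.

m_1 = 1.3333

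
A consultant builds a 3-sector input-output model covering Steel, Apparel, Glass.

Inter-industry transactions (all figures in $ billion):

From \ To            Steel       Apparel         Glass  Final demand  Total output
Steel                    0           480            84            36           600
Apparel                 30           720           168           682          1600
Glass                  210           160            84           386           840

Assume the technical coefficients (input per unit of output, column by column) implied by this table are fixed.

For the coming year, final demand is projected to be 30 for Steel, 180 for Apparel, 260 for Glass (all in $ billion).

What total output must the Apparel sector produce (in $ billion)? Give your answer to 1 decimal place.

x_A = 504.9

Technical coefficients a_ij = z_ij / X_j:
  a_SS = 0/600 = 0.00, a_AS = 30/600 = 0.05, a_GS = 210/600 = 0.35
  a_SA = 480/1600 = 0.30, a_AA = 720/1600 = 0.45, a_GA = 160/1600 = 0.10
  a_SG = 84/840 = 0.10, a_AG = 168/840 = 0.20, a_GG = 84/840 = 0.10
I − A =
  [   1.00    -0.30    -0.10]
  [  -0.05     0.55    -0.20]
  [  -0.35    -0.10     0.90]
Cofactors of I−A, C_ij = (−1)^(i+j)·(minor ij) (rows/columns in the sector order above):
  C_11 = (0.55)(0.90) − (-0.20)(-0.10) = 0.4750
  C_12 = −[(-0.05)(0.90) − (-0.20)(-0.35)] = 0.1150
  C_13 = (-0.05)(-0.10) − (0.55)(-0.35) = 0.1975
  C_21 = −[(-0.30)(0.90) − (-0.10)(-0.10)] = 0.2800
  C_22 = (1.00)(0.90) − (-0.10)(-0.35) = 0.8650
  C_23 = −[(1.00)(-0.10) − (-0.30)(-0.35)] = 0.2050
  C_31 = (-0.30)(-0.20) − (-0.10)(0.55) = 0.1150
  C_32 = −[(1.00)(-0.20) − (-0.10)(-0.05)] = 0.2050
  C_33 = (1.00)(0.55) − (-0.30)(-0.05) = 0.5350
det(I−A) = Σ_j (I−A)_1j·C_1j = (1.00)(0.4750) + (-0.30)(0.1150) + (-0.10)(0.1975) = 0.42075
adj(I−A) = Cᵀ =
  [ 0.4750   0.2800   0.1150]
  [ 0.1150   0.8650   0.2050]
  [ 0.1975   0.2050   0.5350]
(I − A)⁻¹ = adj(I−A) / det(I−A) ≈
  [   1.1289     0.6655     0.2733]
  [   0.2733     2.0559     0.4872]
  [   0.4694     0.4872     1.2715]
x = (I − A)⁻¹ d = adj(I−A)·d / det(I−A), with det(I−A) = 0.42075:
  x_S = (0.4750·30 + 0.2800·180 + 0.1150·260) / 0.42075 = 94.55 / 0.42075 ≈ 224.7
  x_A = (0.1150·30 + 0.8650·180 + 0.2050·260) / 0.42075 = 212.45 / 0.42075 ≈ 504.9
  x_G = (0.1975·30 + 0.2050·180 + 0.5350·260) / 0.42075 = 181.925 / 0.42075 ≈ 432.4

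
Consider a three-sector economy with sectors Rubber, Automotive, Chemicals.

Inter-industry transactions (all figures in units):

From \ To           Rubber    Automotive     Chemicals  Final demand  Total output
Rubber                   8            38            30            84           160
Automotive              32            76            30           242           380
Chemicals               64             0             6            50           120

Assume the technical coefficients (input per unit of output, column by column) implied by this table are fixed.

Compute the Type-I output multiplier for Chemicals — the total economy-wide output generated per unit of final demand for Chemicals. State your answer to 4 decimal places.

m_C = 2.0432

Technical coefficients a_ij = z_ij / X_j:
  a_RR = 8/160 = 0.05, a_AR = 32/160 = 0.20, a_CR = 64/160 = 0.40
  a_RA = 38/380 = 0.10, a_AA = 76/380 = 0.20, a_CA = 0/380 = 0.00
  a_RC = 30/120 = 0.25, a_AC = 30/120 = 0.25, a_CC = 6/120 = 0.05
I − A =
  [   0.95    -0.10    -0.25]
  [  -0.20     0.80    -0.25]
  [  -0.40     0.00     0.95]
Cofactors of I−A, C_ij = (−1)^(i+j)·(minor ij) (rows/columns in the sector order above):
  C_11 = (0.80)(0.95) − (-0.25)(0.00) = 0.7600
  C_12 = −[(-0.20)(0.95) − (-0.25)(-0.40)] = 0.2900
  C_13 = (-0.20)(0.00) − (0.80)(-0.40) = 0.3200
  C_21 = −[(-0.10)(0.95) − (-0.25)(0.00)] = 0.0950
  C_22 = (0.95)(0.95) − (-0.25)(-0.40) = 0.8025
  C_23 = −[(0.95)(0.00) − (-0.10)(-0.40)] = 0.0400
  C_31 = (-0.10)(-0.25) − (-0.25)(0.80) = 0.2250
  C_32 = −[(0.95)(-0.25) − (-0.25)(-0.20)] = 0.2875
  C_33 = (0.95)(0.80) − (-0.10)(-0.20) = 0.7400
det(I−A) = Σ_j (I−A)_1j·C_1j = (0.95)(0.7600) + (-0.10)(0.2900) + (-0.25)(0.3200) = 0.6130
adj(I−A) = Cᵀ =
  [ 0.7600   0.0950   0.2250]
  [ 0.2900   0.8025   0.2875]
  [ 0.3200   0.0400   0.7400]
(I − A)⁻¹ = adj(I−A) / det(I−A) ≈
  [   1.23980     0.15498     0.36705]
  [   0.47308     1.30914     0.46900]
  [   0.52202     0.06525     1.20718]
The output multiplier for sector j is the column-j sum of the Leontief inverse (I − A)⁻¹ = adj(I−A) / det(I−A).
Column C of adj(I−A): (0.2250, 0.2875, 0.7400); det(I−A) = 0.6130.
m_C = (0.2250 + 0.2875 + 0.7400) / 0.6130 = 1.2525 / 0.6130 ≈ 2.0432.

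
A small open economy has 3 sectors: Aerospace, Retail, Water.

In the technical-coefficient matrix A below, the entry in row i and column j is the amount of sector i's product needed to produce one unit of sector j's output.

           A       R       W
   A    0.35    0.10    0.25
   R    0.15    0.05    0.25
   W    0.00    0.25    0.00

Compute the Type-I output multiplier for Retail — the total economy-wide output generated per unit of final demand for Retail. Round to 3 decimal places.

m_R = 1.765

I − A =
  [   0.65    -0.10    -0.25]
  [  -0.15     0.95    -0.25]
  [   0.00    -0.25     1.00]
Cofactors of I−A, C_ij = (−1)^(i+j)·(minor ij) (rows/columns in the sector order above):
  C_11 = (0.95)(1.00) − (-0.25)(-0.25) = 0.8875
  C_12 = −[(-0.15)(1.00) − (-0.25)(0.00)] = 0.1500
  C_13 = (-0.15)(-0.25) − (0.95)(0.00) = 0.0375
  C_21 = −[(-0.10)(1.00) − (-0.25)(-0.25)] = 0.1625
  C_22 = (0.65)(1.00) − (-0.25)(0.00) = 0.6500
  C_23 = −[(0.65)(-0.25) − (-0.10)(0.00)] = 0.1625
  C_31 = (-0.10)(-0.25) − (-0.25)(0.95) = 0.2625
  C_32 = −[(0.65)(-0.25) − (-0.25)(-0.15)] = 0.2000
  C_33 = (0.65)(0.95) − (-0.10)(-0.15) = 0.6025
det(I−A) = Σ_j (I−A)_1j·C_1j = (0.65)(0.8875) + (-0.10)(0.1500) + (-0.25)(0.0375) = 0.5525
adj(I−A) = Cᵀ =
  [ 0.8875   0.1625   0.2625]
  [ 0.1500   0.6500   0.2000]
  [ 0.0375   0.1625   0.6025]
(I − A)⁻¹ = adj(I−A) / det(I−A) ≈
  [   1.6063     0.2941     0.4751]
  [   0.2715     1.1765     0.3620]
  [   0.0679     0.2941     1.0905]
The output multiplier for sector j is the column-j sum of the Leontief inverse (I − A)⁻¹ = adj(I−A) / det(I−A).
Column R of adj(I−A): (0.1625, 0.6500, 0.1625); det(I−A) = 0.5525.
m_R = (0.1625 + 0.6500 + 0.1625) / 0.5525 = 0.975 / 0.5525 ≈ 1.765.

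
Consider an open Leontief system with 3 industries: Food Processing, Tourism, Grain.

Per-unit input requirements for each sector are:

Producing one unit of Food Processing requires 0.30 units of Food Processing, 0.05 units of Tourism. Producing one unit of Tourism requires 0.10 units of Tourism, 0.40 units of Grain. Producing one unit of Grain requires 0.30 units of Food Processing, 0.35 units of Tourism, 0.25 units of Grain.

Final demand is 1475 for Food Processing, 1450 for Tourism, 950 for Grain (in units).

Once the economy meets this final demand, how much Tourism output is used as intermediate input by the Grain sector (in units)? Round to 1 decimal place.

z_TG = 982.1

I − A =
  [   0.70     0.00    -0.30]
  [  -0.05     0.90    -0.35]
  [   0.00    -0.40     0.75]
Cofactors of I−A, C_ij = (−1)^(i+j)·(minor ij) (rows/columns in the sector order above):
  C_11 = (0.90)(0.75) − (-0.35)(-0.40) = 0.5350
  C_12 = −[(-0.05)(0.75) − (-0.35)(0.00)] = 0.0375
  C_13 = (-0.05)(-0.40) − (0.90)(0.00) = 0.0200
  C_21 = −[(0.00)(0.75) − (-0.30)(-0.40)] = 0.1200
  C_22 = (0.70)(0.75) − (-0.30)(0.00) = 0.5250
  C_23 = −[(0.70)(-0.40) − (0.00)(0.00)] = 0.2800
  C_31 = (0.00)(-0.35) − (-0.30)(0.90) = 0.2700
  C_32 = −[(0.70)(-0.35) − (-0.30)(-0.05)] = 0.2600
  C_33 = (0.70)(0.90) − (0.00)(-0.05) = 0.6300
det(I−A) = Σ_j (I−A)_1j·C_1j = (0.70)(0.5350) + (0.00)(0.0375) + (-0.30)(0.0200) = 0.3685
adj(I−A) = Cᵀ =
  [ 0.5350   0.1200   0.2700]
  [ 0.0375   0.5250   0.2600]
  [ 0.0200   0.2800   0.6300]
(I − A)⁻¹ = adj(I−A) / det(I−A) ≈
  [   1.4518     0.3256     0.7327]
  [   0.1018     1.4247     0.7056]
  [   0.0543     0.7598     1.7096]
First solve x = (I − A)⁻¹ d = adj(I−A)·d / det(I−A); in particular x_G = (0.0200·1475 + 0.2800·1450 + 0.6300·950) / 0.3685 = 1034.00 / 0.3685 ≈ 2805.970.
Intermediate flow from T to G: z_TG = a_TG · x_G = 0.35 × 1034.00 / 0.3685 = 361.90 / 0.3685 ≈ 982.1.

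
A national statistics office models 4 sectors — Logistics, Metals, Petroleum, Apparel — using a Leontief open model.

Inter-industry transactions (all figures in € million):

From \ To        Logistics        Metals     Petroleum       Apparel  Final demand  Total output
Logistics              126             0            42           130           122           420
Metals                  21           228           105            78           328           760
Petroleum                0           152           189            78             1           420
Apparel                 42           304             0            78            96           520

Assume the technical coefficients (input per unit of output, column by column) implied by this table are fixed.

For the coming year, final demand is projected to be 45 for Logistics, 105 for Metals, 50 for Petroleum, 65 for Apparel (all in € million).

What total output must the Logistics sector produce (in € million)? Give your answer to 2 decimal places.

x_L = 191.26

Technical coefficients a_ij = z_ij / X_j:
  a_LL = 126/420 = 0.30, a_ML = 21/420 = 0.05, a_PL = 0/420 = 0.00, a_AL = 42/420 = 0.10
  a_LM = 0/760 = 0.00, a_MM = 228/760 = 0.30, a_PM = 152/760 = 0.20, a_AM = 304/760 = 0.40
  a_LP = 42/420 = 0.10, a_MP = 105/420 = 0.25, a_PP = 189/420 = 0.45, a_AP = 0/420 = 0.00
  a_LA = 130/520 = 0.25, a_MA = 78/520 = 0.15, a_PA = 78/520 = 0.15, a_AA = 78/520 = 0.15
I − A =
  [   0.70     0.00    -0.10    -0.25]
  [  -0.05     0.70    -0.25    -0.15]
  [   0.00    -0.20     0.55    -0.15]
  [  -0.10    -0.40     0.00     0.85]
Compute the cofactors C_ij = (−1)^(i+j)·(3×3 minor ij) of I−A; the adjugate is their transpose:
adj(I−A) = Cᵀ =
  [ 0.236750   0.078000   0.078500   0.097250]
  [ 0.035375   0.312000   0.148250   0.091625]
  [ 0.025000   0.156000   0.352000   0.097000]
  [ 0.044500   0.156000   0.079000   0.233500]
det(I−A) = Σ_j (I−A)_1j·C_1j = (0.70)(0.236750) + (0.00)(0.035375) + (-0.10)(0.025000) + (-0.25)(0.044500) = 0.1521
(I − A)⁻¹ = adj(I−A) / det(I−A) ≈
  [   1.5565     0.5128     0.5161     0.6394]
  [   0.2326     2.0513     0.9747     0.6024]
  [   0.1644     1.0256     2.3143     0.6377]
  [   0.2926     1.0256     0.5194     1.5352]
x = (I − A)⁻¹ d = adj(I−A)·d / det(I−A), with det(I−A) = 0.1521:
  x_L = (0.236750·45 + 0.078000·105 + 0.078500·50 + 0.097250·65) / 0.1521 = 29.09 / 0.1521 ≈ 191.26
  x_M = (0.035375·45 + 0.312000·105 + 0.148250·50 + 0.091625·65) / 0.1521 = 47.72 / 0.1521 ≈ 313.74
  x_P = (0.025000·45 + 0.156000·105 + 0.352000·50 + 0.097000·65) / 0.1521 = 41.41 / 0.1521 ≈ 272.26
  x_A = (0.044500·45 + 0.156000·105 + 0.079000·50 + 0.233500·65) / 0.1521 = 37.51 / 0.1521 ≈ 246.61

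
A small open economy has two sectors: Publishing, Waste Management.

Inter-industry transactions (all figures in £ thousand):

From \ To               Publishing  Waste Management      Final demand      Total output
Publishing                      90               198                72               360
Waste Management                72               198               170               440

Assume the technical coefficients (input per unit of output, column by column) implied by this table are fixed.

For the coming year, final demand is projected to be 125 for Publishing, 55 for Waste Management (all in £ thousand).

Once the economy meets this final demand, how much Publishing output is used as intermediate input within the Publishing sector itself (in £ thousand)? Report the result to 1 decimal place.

Technical coefficients a_ij = z_ij / X_j:
  a_PP = 90/360 = 0.25, a_WP = 72/360 = 0.20
  a_PW = 198/440 = 0.45, a_WW = 198/440 = 0.45
I − A =
  [   0.75    -0.45]
  [  -0.20     0.55]
det(I−A) = (0.75)(0.55) − (-0.45)(-0.20) = 0.3225
adj(I−A) = [[0.55, 0.45], [0.20, 0.75]]
(I − A)⁻¹ = adj(I−A) / det(I−A) ≈
  [   1.7054     1.3953]
  [   0.6202     2.3256]
First solve x = (I − A)⁻¹ d = adj(I−A)·d / det(I−A); in particular x_P = (0.55·125 + 0.45·55) / 0.3225 = 93.50 / 0.3225 ≈ 289.922.
Intermediate flow from P to P: z_PP = a_PP · x_P = 0.25 × 93.50 / 0.3225 = 23.375 / 0.3225 ≈ 72.5.

z_PP = 72.5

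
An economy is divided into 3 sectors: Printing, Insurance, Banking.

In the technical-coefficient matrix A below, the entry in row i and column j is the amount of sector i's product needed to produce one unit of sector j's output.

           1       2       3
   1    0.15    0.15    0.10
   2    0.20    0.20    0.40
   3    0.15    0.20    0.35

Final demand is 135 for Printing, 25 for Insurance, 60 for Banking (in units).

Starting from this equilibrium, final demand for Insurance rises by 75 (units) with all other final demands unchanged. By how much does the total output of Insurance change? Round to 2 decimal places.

I − A =
  [   0.85    -0.15    -0.10]
  [  -0.20     0.80    -0.40]
  [  -0.15    -0.20     0.65]
Cofactors of I−A, C_ij = (−1)^(i+j)·(minor ij) (rows/columns in the sector order above):
  C_11 = (0.80)(0.65) − (-0.40)(-0.20) = 0.4400
  C_12 = −[(-0.20)(0.65) − (-0.40)(-0.15)] = 0.1900
  C_13 = (-0.20)(-0.20) − (0.80)(-0.15) = 0.1600
  C_21 = −[(-0.15)(0.65) − (-0.10)(-0.20)] = 0.1175
  C_22 = (0.85)(0.65) − (-0.10)(-0.15) = 0.5375
  C_23 = −[(0.85)(-0.20) − (-0.15)(-0.15)] = 0.1925
  C_31 = (-0.15)(-0.40) − (-0.10)(0.80) = 0.1400
  C_32 = −[(0.85)(-0.40) − (-0.10)(-0.20)] = 0.3600
  C_33 = (0.85)(0.80) − (-0.15)(-0.20) = 0.6500
det(I−A) = Σ_j (I−A)_1j·C_1j = (0.85)(0.4400) + (-0.15)(0.1900) + (-0.10)(0.1600) = 0.3295
adj(I−A) = Cᵀ =
  [ 0.4400   0.1175   0.1400]
  [ 0.1900   0.5375   0.3600]
  [ 0.1600   0.1925   0.6500]
(I − A)⁻¹ = adj(I−A) / det(I−A) ≈
  [   1.3354     0.3566     0.4249]
  [   0.5766     1.6313     1.0926]
  [   0.4856     0.5842     1.9727]
Δx = (I − A)⁻¹ Δd with Δd having +75 in the Insurance component and 0 elsewhere.
So Δx_2 = L_22 · (+75), where L_22 = adj(I−A)_22 / det(I−A) = 0.5375 / 0.3295.
Δx_2 = 0.5375 × (+75) / 0.3295 = 40.3125 / 0.3295 ≈ 122.34.

Δx_2 = 122.34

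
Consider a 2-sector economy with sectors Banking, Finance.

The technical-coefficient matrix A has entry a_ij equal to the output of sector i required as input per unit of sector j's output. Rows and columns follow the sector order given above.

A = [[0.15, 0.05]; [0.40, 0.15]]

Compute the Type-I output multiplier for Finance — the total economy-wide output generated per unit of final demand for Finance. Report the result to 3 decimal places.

m_2 = 1.281

I − A =
  [   0.85    -0.05]
  [  -0.40     0.85]
det(I−A) = (0.85)(0.85) − (-0.05)(-0.40) = 0.7025
adj(I−A) = [[0.85, 0.05], [0.40, 0.85]]
(I − A)⁻¹ = adj(I−A) / det(I−A) ≈
  [   1.2100     0.0712]
  [   0.5694     1.2100]
The output multiplier for sector j is the column-j sum of the Leontief inverse (I − A)⁻¹ = adj(I−A) / det(I−A).
Column 2 of adj(I−A): (0.05, 0.85); det(I−A) = 0.7025.
m_2 = (0.05 + 0.85) / 0.7025 = 0.90 / 0.7025 ≈ 1.281.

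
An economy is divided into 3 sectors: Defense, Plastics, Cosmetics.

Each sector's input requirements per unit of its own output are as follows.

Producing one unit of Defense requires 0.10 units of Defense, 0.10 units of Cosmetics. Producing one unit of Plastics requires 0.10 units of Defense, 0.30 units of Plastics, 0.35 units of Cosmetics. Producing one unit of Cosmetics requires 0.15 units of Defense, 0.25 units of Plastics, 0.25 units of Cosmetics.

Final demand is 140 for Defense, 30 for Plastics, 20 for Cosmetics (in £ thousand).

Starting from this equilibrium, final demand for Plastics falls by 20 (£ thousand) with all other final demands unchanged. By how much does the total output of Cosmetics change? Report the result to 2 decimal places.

Δx_3 = -17.07

I − A =
  [   0.90    -0.10    -0.15]
  [   0.00     0.70    -0.25]
  [  -0.10    -0.35     0.75]
Cofactors of I−A, C_ij = (−1)^(i+j)·(minor ij) (rows/columns in the sector order above):
  C_11 = (0.70)(0.75) − (-0.25)(-0.35) = 0.4375
  C_12 = −[(0.00)(0.75) − (-0.25)(-0.10)] = 0.0250
  C_13 = (0.00)(-0.35) − (0.70)(-0.10) = 0.0700
  C_21 = −[(-0.10)(0.75) − (-0.15)(-0.35)] = 0.1275
  C_22 = (0.90)(0.75) − (-0.15)(-0.10) = 0.6600
  C_23 = −[(0.90)(-0.35) − (-0.10)(-0.10)] = 0.3250
  C_31 = (-0.10)(-0.25) − (-0.15)(0.70) = 0.1300
  C_32 = −[(0.90)(-0.25) − (-0.15)(0.00)] = 0.2250
  C_33 = (0.90)(0.70) − (-0.10)(0.00) = 0.6300
det(I−A) = Σ_j (I−A)_1j·C_1j = (0.90)(0.4375) + (-0.10)(0.0250) + (-0.15)(0.0700) = 0.38075
adj(I−A) = Cᵀ =
  [ 0.4375   0.1275   0.1300]
  [ 0.0250   0.6600   0.2250]
  [ 0.0700   0.3250   0.6300]
(I − A)⁻¹ = adj(I−A) / det(I−A) ≈
  [   1.1490     0.3349     0.3414]
  [   0.0657     1.7334     0.5909]
  [   0.1838     0.8536     1.6546]
Δx = (I − A)⁻¹ Δd with Δd having -20 in the Plastics component and 0 elsewhere.
So Δx_3 = L_32 · (-20), where L_32 = adj(I−A)_32 / det(I−A) = 0.3250 / 0.38075.
Δx_3 = 0.3250 × (-20) / 0.38075 = -6.50 / 0.38075 ≈ -17.07.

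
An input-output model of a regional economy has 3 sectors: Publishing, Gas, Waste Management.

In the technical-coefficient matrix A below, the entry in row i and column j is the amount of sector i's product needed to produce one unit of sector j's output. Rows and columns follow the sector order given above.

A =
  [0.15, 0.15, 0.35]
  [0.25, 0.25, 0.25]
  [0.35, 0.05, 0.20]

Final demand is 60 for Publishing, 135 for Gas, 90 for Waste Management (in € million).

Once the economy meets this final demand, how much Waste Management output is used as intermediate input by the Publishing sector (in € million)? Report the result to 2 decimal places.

z_WP = 78.57

I − A =
  [   0.85    -0.15    -0.35]
  [  -0.25     0.75    -0.25]
  [  -0.35    -0.05     0.80]
Cofactors of I−A, C_ij = (−1)^(i+j)·(minor ij) (rows/columns in the sector order above):
  C_11 = (0.75)(0.80) − (-0.25)(-0.05) = 0.5875
  C_12 = −[(-0.25)(0.80) − (-0.25)(-0.35)] = 0.2875
  C_13 = (-0.25)(-0.05) − (0.75)(-0.35) = 0.2750
  C_21 = −[(-0.15)(0.80) − (-0.35)(-0.05)] = 0.1375
  C_22 = (0.85)(0.80) − (-0.35)(-0.35) = 0.5575
  C_23 = −[(0.85)(-0.05) − (-0.15)(-0.35)] = 0.0950
  C_31 = (-0.15)(-0.25) − (-0.35)(0.75) = 0.3000
  C_32 = −[(0.85)(-0.25) − (-0.35)(-0.25)] = 0.3000
  C_33 = (0.85)(0.75) − (-0.15)(-0.25) = 0.6000
det(I−A) = Σ_j (I−A)_1j·C_1j = (0.85)(0.5875) + (-0.15)(0.2875) + (-0.35)(0.2750) = 0.3600
adj(I−A) = Cᵀ =
  [ 0.5875   0.1375   0.3000]
  [ 0.2875   0.5575   0.3000]
  [ 0.2750   0.0950   0.6000]
(I − A)⁻¹ = adj(I−A) / det(I−A) ≈
  [   1.6319     0.3819     0.8333]
  [   0.7986     1.5486     0.8333]
  [   0.7639     0.2639     1.6667]
First solve x = (I − A)⁻¹ d = adj(I−A)·d / det(I−A); in particular x_P = (0.5875·60 + 0.1375·135 + 0.3000·90) / 0.3600 = 80.8125 / 0.3600 ≈ 224.4792.
Intermediate flow from W to P: z_WP = a_WP · x_P = 0.35 × 80.8125 / 0.3600 = 28.284375 / 0.3600 ≈ 78.57.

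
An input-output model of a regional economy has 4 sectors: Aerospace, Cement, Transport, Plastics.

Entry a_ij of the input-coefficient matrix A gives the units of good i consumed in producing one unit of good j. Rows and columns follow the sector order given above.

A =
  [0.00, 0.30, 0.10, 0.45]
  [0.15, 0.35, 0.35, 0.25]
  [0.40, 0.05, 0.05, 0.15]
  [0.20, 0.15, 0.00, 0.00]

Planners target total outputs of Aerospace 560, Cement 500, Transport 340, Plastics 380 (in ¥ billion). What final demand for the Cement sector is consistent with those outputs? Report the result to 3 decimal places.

d_C = 27.000

I − A =
  [   1.00    -0.30    -0.10    -0.45]
  [  -0.15     0.65    -0.35    -0.25]
  [  -0.40    -0.05     0.95    -0.15]
  [  -0.20    -0.15     0.00     1.00]
d = (I − A) x:
  d_A = (+1.00)·560 + (-0.30)·500 + (-0.10)·340 + (-0.45)·380 = 205.000
  d_C = (-0.15)·560 + (+0.65)·500 + (-0.35)·340 + (-0.25)·380 = 27.000
  d_T = (-0.40)·560 + (-0.05)·500 + (+0.95)·340 + (-0.15)·380 = 17.000
  d_P = (-0.20)·560 + (-0.15)·500 + (+0.00)·340 + (+1.00)·380 = 193.000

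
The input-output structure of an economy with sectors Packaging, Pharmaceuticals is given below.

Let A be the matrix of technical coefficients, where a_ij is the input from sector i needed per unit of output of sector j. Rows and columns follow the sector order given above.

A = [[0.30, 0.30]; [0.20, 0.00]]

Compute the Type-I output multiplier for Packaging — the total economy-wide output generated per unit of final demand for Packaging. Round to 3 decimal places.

I − A =
  [   0.70    -0.30]
  [  -0.20     1.00]
det(I−A) = (0.70)(1.00) − (-0.30)(-0.20) = 0.6400
adj(I−A) = [[1.00, 0.30], [0.20, 0.70]]
(I − A)⁻¹ = adj(I−A) / det(I−A) ≈
  [   1.5625     0.4688]
  [   0.3125     1.0938]
The output multiplier for sector j is the column-j sum of the Leontief inverse (I − A)⁻¹ = adj(I−A) / det(I−A).
Column 1 of adj(I−A): (1.00, 0.20); det(I−A) = 0.6400.
m_1 = (1.00 + 0.20) / 0.6400 = 1.20 / 0.6400 = 1.875.

m_1 = 1.875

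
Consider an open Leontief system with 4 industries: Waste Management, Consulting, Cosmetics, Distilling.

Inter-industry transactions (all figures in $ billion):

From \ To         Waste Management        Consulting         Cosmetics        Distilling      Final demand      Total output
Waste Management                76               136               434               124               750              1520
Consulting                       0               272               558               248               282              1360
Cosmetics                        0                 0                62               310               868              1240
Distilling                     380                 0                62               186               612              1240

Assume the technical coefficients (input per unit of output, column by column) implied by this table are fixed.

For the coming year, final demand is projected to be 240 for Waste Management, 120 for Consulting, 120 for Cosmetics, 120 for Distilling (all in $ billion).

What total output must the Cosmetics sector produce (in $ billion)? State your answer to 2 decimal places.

x_3 = 196.51

Technical coefficients a_ij = z_ij / X_j:
  a_11 = 76/1520 = 0.05, a_21 = 0/1520 = 0.00, a_31 = 0/1520 = 0.00, a_41 = 380/1520 = 0.25
  a_12 = 136/1360 = 0.10, a_22 = 272/1360 = 0.20, a_32 = 0/1360 = 0.00, a_42 = 0/1360 = 0.00
  a_13 = 434/1240 = 0.35, a_23 = 558/1240 = 0.45, a_33 = 62/1240 = 0.05, a_43 = 62/1240 = 0.05
  a_14 = 124/1240 = 0.10, a_24 = 248/1240 = 0.20, a_34 = 310/1240 = 0.25, a_44 = 186/1240 = 0.15
I − A =
  [   0.95    -0.10    -0.35    -0.10]
  [   0.00     0.80    -0.45    -0.20]
  [   0.00     0.00     0.95    -0.25]
  [  -0.25     0.00    -0.05     0.85]
Compute the cofactors C_ij = (−1)^(i+j)·(3×3 minor ij) of I−A; the adjugate is their transpose:
adj(I−A) = Cᵀ =
  [ 0.636000   0.079500   0.281250   0.176250]
  [ 0.075625   0.709625   0.379125   0.287375]
  [ 0.050000   0.006250   0.621000   0.190000]
  [ 0.190000   0.023750   0.119250   0.722000]
det(I−A) = Σ_j (I−A)_1j·C_1j = (0.95)(0.636000) + (-0.10)(0.075625) + (-0.35)(0.050000) + (-0.10)(0.190000) = 0.5601375
(I − A)⁻¹ = adj(I−A) / det(I−A) ≈
  [   1.1354     0.1419     0.5021     0.3147]
  [   0.1350     1.2669     0.6768     0.5130]
  [   0.0893     0.0112     1.1087     0.3392]
  [   0.3392     0.0424     0.2129     1.2890]
x = (I − A)⁻¹ d = adj(I−A)·d / det(I−A), with det(I−A) = 0.5601375:
  x_1 = (0.636000·240 + 0.079500·120 + 0.281250·120 + 0.176250·120) / 0.5601375 = 217.08 / 0.5601375 ≈ 387.55
  x_2 = (0.075625·240 + 0.709625·120 + 0.379125·120 + 0.287375·120) / 0.5601375 = 183.285 / 0.5601375 ≈ 327.21
  x_3 = (0.050000·240 + 0.006250·120 + 0.621000·120 + 0.190000·120) / 0.5601375 = 110.07 / 0.5601375 ≈ 196.51
  x_4 = (0.190000·240 + 0.023750·120 + 0.119250·120 + 0.722000·120) / 0.5601375 = 149.40 / 0.5601375 ≈ 266.72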